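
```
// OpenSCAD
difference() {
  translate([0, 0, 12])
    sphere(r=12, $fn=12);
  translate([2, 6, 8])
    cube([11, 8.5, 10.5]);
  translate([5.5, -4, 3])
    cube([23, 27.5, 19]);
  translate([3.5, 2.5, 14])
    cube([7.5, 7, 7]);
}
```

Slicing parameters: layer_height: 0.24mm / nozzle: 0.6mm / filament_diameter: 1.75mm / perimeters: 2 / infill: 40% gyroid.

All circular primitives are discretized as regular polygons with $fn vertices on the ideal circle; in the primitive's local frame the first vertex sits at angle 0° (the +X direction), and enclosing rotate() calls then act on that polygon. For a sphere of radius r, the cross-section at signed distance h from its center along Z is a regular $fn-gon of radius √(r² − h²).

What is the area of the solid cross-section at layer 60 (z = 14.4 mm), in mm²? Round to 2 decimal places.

At z = 14.4 mm: the r=12 sphere contributes a regular 12-gon of circumradius √(12²−2.4²) = 11.758 (area = (12/2)·11.758²·sin(360°/12) = 414.72 mm²); the cube at (2, 6) is present — its section is the full 11×8.5 rectangle (area 93.50 mm²); the cube at (5.5, -4) (footprint 23×27.5) is included at this height (area 632.50 mm²); the cube at (3.5, 2.5) (footprint 7.5×7) is included at this height (area 52.50 mm²); Taking the first minus the rest: starting from the r=12 sphere (414.72 mm²), the 11×8.5 cube at (2, 6) partially overlaps it — only the 26.98 mm² overlap (of its 93.50 mm²) is removed, clipping the outline; the 23×27.5 cube at (5.5, -4) partially overlaps it — only the 55.60 mm² overlap (of its 632.50 mm²) is removed, clipping the outline; the 7.5×7 cube at (3.5, 2.5) partially overlaps it — only the 7.00 mm² overlap (of its 52.50 mm²) is removed, clipping the outline — area = 325.13 mm². Overall, the cross-section is a single solid region. Net area = 325.13 mm².

325.13 mm²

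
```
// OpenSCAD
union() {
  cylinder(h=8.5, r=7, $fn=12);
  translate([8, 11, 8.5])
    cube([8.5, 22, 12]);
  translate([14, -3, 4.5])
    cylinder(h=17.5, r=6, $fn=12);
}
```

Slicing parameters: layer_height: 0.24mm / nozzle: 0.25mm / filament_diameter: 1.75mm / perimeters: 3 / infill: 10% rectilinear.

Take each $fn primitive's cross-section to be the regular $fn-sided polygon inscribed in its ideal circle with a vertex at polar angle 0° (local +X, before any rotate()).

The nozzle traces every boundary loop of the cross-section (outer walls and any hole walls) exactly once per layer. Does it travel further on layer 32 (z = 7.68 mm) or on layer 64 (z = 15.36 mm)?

Layer 32 (z = 7.68): the r=7 cylinder contributes a regular 12-gon of circumradius 7 (perimeter = 2·12·7.000·sin(180°/12) = 43.48 mm); the cube at (8, 11) does not reach this height (z outside [8.5, 20.5]); the r=6 cylinder at (14, -3) gives a regular 12-gon of circumradius 6 (constant along its height) (perimeter = 2·12·6.000·sin(180°/12) = 37.27 mm); Merging all regions: the 2 present regions are separate (no shared area or edge), so areas and boundary lengths simply add and each stays a separate island — boundary = 80.75 mm. So its perimeter = 80.75 mm. Layer 64 (z = 15.36): the cylinder is not intersected at this z (z outside [0, 8.5]); the 8.5×22 cube at (8, 11) contributes its full rectangle (perimeter 61.00 mm); the r=6 cylinder at (14, -3) gives a regular 12-gon of circumradius 6 (constant along its height) (perimeter = 2·12·6.000·sin(180°/12) = 37.27 mm); Merging all regions: the 2 present regions are separate (no shared area or edge), so areas and boundary lengths simply add and each stays a separate island — boundary = 98.27 mm. So its perimeter = 98.27 mm. Layer 64 is larger (98.27 vs 80.75 mm).

layer 64 (z = 15.36 mm)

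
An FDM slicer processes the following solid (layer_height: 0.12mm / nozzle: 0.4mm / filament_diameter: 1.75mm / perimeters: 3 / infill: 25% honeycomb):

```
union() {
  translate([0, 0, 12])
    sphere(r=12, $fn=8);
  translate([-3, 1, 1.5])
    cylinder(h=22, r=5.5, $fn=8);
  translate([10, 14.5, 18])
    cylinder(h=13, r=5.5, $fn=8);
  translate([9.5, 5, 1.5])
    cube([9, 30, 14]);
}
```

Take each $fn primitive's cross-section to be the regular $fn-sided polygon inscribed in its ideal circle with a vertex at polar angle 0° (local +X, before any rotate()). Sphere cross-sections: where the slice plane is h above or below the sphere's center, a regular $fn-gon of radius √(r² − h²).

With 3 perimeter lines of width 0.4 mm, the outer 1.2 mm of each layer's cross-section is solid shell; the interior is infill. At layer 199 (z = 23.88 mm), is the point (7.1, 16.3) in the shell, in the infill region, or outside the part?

At z = 23.88 mm: the sphere: section is a regular 8-gon, circumradius = √(r²−h²) = √(12²−11.88²) = 1.693; the cylinder at (-3, 1) does not reach this height (z outside [1.5, 23.5]); the r=5.5 cylinder at (10, 14.5) gives a regular 8-gon of circumradius 5.5 (constant along its height); the cube at (9.5, 5) is absent (z outside [1.5, 15.5]); Merging all regions: the 2 present regions are separate (no shared area or edge), so areas and boundary lengths simply add and each stays a separate island — 2 connected regions. Overall, the cross-section has 2 separate islands. The nearest boundary edge runs (4.50, 14.50)→(6.11, 18.39); distance from the point to it = 1.71 mm. (Shell/infill is judged within the island containing the point — the largest one.) The point is inside the cross-section and 1.71 mm from the nearest boundary — more than the 1.2 mm shell width (3 × 0.4), so it's in the infill interior.

infill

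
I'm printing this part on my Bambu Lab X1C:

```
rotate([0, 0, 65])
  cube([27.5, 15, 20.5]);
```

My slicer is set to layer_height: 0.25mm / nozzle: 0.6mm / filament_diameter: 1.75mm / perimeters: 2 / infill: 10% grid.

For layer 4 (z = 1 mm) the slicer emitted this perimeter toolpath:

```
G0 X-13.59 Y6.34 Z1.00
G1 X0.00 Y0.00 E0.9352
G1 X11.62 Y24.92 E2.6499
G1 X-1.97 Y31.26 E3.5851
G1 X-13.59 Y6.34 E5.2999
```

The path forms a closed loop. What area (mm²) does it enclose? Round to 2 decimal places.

412.33 mm²

Apply the shoelace formula to the sequence of (X, Y) vertices; enclosed area = 412.33 mm².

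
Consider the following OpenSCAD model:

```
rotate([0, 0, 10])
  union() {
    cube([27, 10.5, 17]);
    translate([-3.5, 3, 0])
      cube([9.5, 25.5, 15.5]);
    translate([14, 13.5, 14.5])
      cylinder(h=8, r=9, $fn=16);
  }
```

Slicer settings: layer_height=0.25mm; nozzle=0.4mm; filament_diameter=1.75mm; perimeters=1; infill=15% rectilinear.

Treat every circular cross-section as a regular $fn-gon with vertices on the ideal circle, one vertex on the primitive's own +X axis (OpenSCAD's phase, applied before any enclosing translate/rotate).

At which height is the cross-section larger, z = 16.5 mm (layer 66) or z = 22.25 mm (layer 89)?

Layer 66 (z = 16.5): the 27×10.5 cube contributes its full rectangle (area 283.50 mm²); the cube at (-3.5, 3) is not intersected at this z (z outside [0, 15.5]); the cylinder at (14, 13.5): section is a regular 16-gon, circumradius r=9 (area = (16/2)·9.000²·sin(360°/16) = 247.98 mm²); Combining (union): the regions partially overlap — summed areas 531.48 mm² minus the doubly-counted overlap 71.78 mm² gives 459.70 mm² — area = 459.70 mm²; (rotated 10° about Z; rotation is an isometry so areas/perimeters/island counts are preserved). So its area = 459.70 mm². Layer 89 (z = 22.25): the cube does not reach this height (z outside [0, 17]); the cube at (-3.5, 3) is absent (z outside [0, 15.5]); the cylinder at (14, 13.5): section is a regular 16-gon, circumradius r=9 (area = (16/2)·9.000²·sin(360°/16) = 247.98 mm²); Combining (union): only the r=9 cylinder at (14, 13.5) is present, so the union is just that shape — area = 247.98 mm²; (rotated 10° about Z; rotation is an isometry so areas/perimeters/island counts are preserved). So its area = 247.98 mm². Layer 66 is larger (459.70 vs 247.98 mm²).

layer 66 (z = 16.5 mm)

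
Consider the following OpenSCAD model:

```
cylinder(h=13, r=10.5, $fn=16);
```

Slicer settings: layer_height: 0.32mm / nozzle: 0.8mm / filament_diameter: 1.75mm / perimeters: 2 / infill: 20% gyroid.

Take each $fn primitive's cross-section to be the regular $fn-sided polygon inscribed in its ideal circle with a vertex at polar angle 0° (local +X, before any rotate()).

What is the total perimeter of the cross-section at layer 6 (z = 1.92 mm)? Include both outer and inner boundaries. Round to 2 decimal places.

65.55 mm

At z = 1.92 mm: the r=10.5 cylinder gives a regular 16-gon of circumradius 10.5 (constant along its height) (perimeter = 2·16·10.500·sin(180°/16) = 65.55 mm). Overall, the cross-section is a single solid region. Total boundary length (outer) = 65.55 mm.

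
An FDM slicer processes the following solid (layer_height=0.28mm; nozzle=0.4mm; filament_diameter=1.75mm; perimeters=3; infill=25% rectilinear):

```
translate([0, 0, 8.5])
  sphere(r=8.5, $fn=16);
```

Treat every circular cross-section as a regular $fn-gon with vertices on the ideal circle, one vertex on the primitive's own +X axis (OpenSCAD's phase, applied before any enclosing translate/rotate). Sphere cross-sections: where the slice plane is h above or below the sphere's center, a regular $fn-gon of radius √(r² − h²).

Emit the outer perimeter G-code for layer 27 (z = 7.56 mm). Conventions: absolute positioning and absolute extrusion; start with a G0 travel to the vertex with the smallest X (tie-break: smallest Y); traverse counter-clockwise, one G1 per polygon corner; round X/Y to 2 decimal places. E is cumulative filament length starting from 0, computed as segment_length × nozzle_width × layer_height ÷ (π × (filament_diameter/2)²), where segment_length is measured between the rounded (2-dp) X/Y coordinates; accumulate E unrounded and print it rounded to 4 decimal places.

At z = 7.56 mm: the r=8.5 sphere contributes a regular 16-gon of circumradius √(8.5²−0.94²) = 8.448. The outline is a single polygon with 16 vertices. Extrusion per mm of travel: 0.4 × 0.28 / (π × 0.875²) = 0.046564. Accumulating E over each segment gives final E = 2.4547.

G0 X-8.45 Y0.00 Z7.56
G1 X-7.80 Y-3.23 E0.1534
G1 X-5.97 Y-5.97 E0.3068
G1 X-3.23 Y-7.80 E0.4603
G1 X0.00 Y-8.45 E0.6137
G1 X3.23 Y-7.80 E0.7671
G1 X5.97 Y-5.97 E0.9205
G1 X7.80 Y-3.23 E1.0740
G1 X8.45 Y0.00 E1.2274
G1 X7.80 Y3.23 E1.3808
G1 X5.97 Y5.97 E1.5342
G1 X3.23 Y7.80 E1.6876
G1 X0.00 Y8.45 E1.8411
G1 X-3.23 Y7.80 E1.9945
G1 X-5.97 Y5.97 E2.1479
G1 X-7.80 Y3.23 E2.3013
G1 X-8.45 Y0.00 E2.4547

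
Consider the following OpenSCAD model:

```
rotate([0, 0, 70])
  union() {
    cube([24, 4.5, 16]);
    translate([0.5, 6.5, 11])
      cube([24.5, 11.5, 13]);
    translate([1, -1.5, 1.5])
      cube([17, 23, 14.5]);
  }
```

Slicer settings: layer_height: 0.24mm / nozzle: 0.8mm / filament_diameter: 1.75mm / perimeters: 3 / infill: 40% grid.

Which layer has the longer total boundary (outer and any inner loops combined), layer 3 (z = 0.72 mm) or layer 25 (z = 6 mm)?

layer 25 (z = 6 mm)

Layer 3 (z = 0.72): the cube is present — its section is the full 24×4.5 rectangle (perimeter 57.00 mm); the cube at (0.5, 6.5) is not intersected at this z (z outside [11, 24]); the cube at (1, -1.5) does not reach this height (z outside [1.5, 16]); Taking the union: only the 24×4.5 cube is present, so the union is just that shape — boundary = 57.00 mm; (rotated 70° about Z; rotation is an isometry so areas/perimeters/island counts are preserved). So its perimeter = 57.00 mm. Layer 25 (z = 6): the cube (footprint 24×4.5) is included at this height (perimeter 57.00 mm); the cube at (0.5, 6.5) does not reach this height (z outside [11, 24]); the 17×23 cube at (1, -1.5) contributes its full rectangle (perimeter 80.00 mm); Merging all regions: the regions partially overlap (shared area 76.50 mm²), so the edge portions inside another operand are dropped and the merged outline is re-measured after clipping — boundary = 94.00 mm; (rotated 70° about Z; rotation is an isometry so areas/perimeters/island counts are preserved). So its perimeter = 94.00 mm. Layer 25 is larger (94.00 vs 57.00 mm).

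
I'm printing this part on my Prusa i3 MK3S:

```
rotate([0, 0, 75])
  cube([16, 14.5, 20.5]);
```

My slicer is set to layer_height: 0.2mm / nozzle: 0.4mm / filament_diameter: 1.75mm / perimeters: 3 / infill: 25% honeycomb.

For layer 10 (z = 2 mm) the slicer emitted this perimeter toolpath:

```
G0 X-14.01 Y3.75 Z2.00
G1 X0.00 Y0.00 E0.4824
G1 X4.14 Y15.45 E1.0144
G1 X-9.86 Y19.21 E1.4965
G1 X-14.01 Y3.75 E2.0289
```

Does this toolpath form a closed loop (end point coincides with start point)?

yes

Start point (G0): (-14.01, 3.75). End point (last G1): the path returns to the start — closed.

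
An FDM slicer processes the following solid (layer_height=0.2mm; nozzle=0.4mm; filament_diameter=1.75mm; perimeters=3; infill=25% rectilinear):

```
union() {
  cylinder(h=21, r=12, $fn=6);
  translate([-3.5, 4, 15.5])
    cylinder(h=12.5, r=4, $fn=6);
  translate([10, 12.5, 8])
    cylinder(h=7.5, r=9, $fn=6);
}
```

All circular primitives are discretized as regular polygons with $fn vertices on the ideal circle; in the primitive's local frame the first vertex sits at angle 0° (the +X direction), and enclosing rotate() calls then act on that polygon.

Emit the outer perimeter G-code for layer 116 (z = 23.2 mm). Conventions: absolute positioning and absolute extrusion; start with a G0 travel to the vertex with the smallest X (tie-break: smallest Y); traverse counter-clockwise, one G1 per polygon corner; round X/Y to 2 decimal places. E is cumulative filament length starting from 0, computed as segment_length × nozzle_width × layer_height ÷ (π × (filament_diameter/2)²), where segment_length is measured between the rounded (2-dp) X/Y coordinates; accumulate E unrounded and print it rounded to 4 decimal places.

At z = 23.2 mm: the cylinder is not intersected at this z (z outside [0, 21]); the r=4 cylinder at (-3.5, 4) contributes a regular 6-gon of circumradius 4; the cylinder at (10, 12.5) is not intersected at this z (z outside [8, 15.5]); Merging all regions: only the r=4 cylinder at (-3.5, 4) is present, so the union is just that shape — 1 connected region. The outline is a single polygon with 6 vertices. Extrusion per mm of travel: 0.4 × 0.2 / (π × 0.875²) = 0.033260. Accumulating E over each segment gives final E = 0.7978.

G0 X-7.50 Y4.00 Z23.20
G1 X-5.50 Y0.54 E0.1329
G1 X-1.50 Y0.54 E0.2660
G1 X0.50 Y4.00 E0.3989
G1 X-1.50 Y7.46 E0.5318
G1 X-5.50 Y7.46 E0.6648
G1 X-7.50 Y4.00 E0.7978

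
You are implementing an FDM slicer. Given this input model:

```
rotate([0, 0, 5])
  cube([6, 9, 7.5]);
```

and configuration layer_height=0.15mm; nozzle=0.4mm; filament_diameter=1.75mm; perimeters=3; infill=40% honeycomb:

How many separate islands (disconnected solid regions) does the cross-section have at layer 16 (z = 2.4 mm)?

1

At z = 2.4 mm: the 6×9 cube contributes its full rectangle; (rotated 5° about Z; rotation is an isometry so areas/perimeters/island counts are preserved). Overall, the cross-section is a single solid region. Island count = 1.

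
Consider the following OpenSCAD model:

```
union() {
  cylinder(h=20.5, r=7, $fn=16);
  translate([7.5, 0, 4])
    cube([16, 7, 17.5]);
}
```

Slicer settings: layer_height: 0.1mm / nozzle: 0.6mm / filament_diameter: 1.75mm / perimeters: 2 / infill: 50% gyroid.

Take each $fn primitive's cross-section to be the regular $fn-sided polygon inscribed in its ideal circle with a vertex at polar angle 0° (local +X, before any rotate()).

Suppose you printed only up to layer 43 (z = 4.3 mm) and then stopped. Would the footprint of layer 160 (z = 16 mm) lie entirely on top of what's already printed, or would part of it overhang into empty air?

entirely on top

Compare the two slices. At z = 4.3: the cylinder: section is a regular 16-gon, circumradius r=7 (area = (16/2)·7.000²·sin(360°/16) = 150.01 mm²); the cube at (7.5, 0) (footprint 16×7) is included at this height (area 112.00 mm²); Taking the union: the 2 present regions are separate (no shared area or edge), so areas and boundary lengths simply add and each stays a separate island — area = 262.01 mm². At z = 16: the r=7 cylinder gives a regular 16-gon of circumradius 7 (constant along its height) (area = (16/2)·7.000²·sin(360°/16) = 150.01 mm²); the 16×7 cube at (7.5, 0) contributes its full rectangle (area 112.00 mm²); Combining (union): the 2 present regions are separate (no shared area or edge), so areas and boundary lengths simply add and each stays a separate island — area = 262.01 mm². Checking containment: the cross-section at z = 16 is a subset of the cross-section at z = 4.3.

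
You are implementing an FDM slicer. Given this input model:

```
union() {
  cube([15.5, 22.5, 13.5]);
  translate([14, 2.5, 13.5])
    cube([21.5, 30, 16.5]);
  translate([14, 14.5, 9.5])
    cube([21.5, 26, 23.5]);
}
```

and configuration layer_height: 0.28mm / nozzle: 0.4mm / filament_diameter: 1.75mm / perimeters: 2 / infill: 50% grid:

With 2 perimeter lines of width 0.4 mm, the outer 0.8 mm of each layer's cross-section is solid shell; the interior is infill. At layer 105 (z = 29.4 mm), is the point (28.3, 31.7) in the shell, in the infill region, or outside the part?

infill

At z = 29.4 mm: the cube is absent (z outside [0, 13.5]); the cube at (14, 2.5) (footprint 21.5×30) is included at this height; the 21.5×26 cube at (14, 14.5) contributes its full rectangle; Combining (union): the regions partially overlap (shared area 387.00 mm²), so overlapping operands fuse into one piece — 1 connected region. Overall, the cross-section is a single solid region. The nearest boundary edge runs (35.50, 32.50)→(35.50, 14.50); distance from the point to it = 7.20 mm. The point is inside the cross-section and 7.20 mm from the nearest boundary — more than the 0.8 mm shell width (2 × 0.4), so it's in the infill interior.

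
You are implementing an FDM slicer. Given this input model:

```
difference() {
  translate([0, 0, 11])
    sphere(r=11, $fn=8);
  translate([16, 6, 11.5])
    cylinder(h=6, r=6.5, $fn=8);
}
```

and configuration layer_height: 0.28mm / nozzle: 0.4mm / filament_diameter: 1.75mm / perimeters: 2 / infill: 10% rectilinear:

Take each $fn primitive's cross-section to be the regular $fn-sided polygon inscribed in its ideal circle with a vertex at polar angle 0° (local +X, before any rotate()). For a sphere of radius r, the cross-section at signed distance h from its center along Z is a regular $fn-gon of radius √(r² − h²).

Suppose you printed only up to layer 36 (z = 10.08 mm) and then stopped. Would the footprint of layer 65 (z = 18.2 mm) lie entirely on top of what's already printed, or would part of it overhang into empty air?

Compare the two slices. At z = 10.08: the r=11 sphere contributes a regular 8-gon of circumradius √(11²−0.92²) = 10.961 (area = (8/2)·10.961²·sin(360°/8) = 339.85 mm²); the cylinder at (16, 6) is not intersected at this z (z outside [11.5, 17.5]); After the difference (first − rest): none of the subtracted shapes is present at this height, so the r=11 sphere is unchanged — area = 339.85 mm². At z = 18.2: the r=11 sphere slices to a regular 8-gon of circumradius 8.316 (√(r²−h²) with h=7.2 from center) (area = (8/2)·8.316²·sin(360°/8) = 195.61 mm²); the cylinder at (16, 6) is not intersected at this z (z outside [11.5, 17.5]); Subtracting the remaining from the first: none of the subtracted shapes is present at this height, so the r=11 sphere is unchanged — area = 195.61 mm². Checking containment: the cross-section at z = 18.2 is a subset of the cross-section at z = 10.08.

entirely on top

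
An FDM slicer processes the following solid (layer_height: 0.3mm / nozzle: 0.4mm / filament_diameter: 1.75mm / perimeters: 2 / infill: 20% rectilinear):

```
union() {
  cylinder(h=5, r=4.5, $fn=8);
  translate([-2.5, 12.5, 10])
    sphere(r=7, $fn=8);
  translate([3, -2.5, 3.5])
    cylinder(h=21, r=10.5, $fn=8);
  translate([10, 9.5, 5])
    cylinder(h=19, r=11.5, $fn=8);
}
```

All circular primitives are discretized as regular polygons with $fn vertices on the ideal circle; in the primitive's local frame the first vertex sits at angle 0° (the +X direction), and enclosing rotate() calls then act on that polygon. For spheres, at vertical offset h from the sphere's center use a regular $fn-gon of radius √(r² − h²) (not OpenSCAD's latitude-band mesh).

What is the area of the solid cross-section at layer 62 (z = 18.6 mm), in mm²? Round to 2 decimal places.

610.98 mm²

At z = 18.6 mm: the cylinder does not reach this height (z outside [0, 5]); the sphere at (-2.5, 12.5) does not reach this height (|z−center|=8.600 > r=7); the cylinder at (3, -2.5): section is a regular 8-gon, circumradius r=10.5 (area = (8/2)·10.500²·sin(360°/8) = 311.83 mm²); the cylinder at (10, 9.5): section is a regular 8-gon, circumradius r=11.5 (area = (8/2)·11.500²·sin(360°/8) = 374.06 mm²); Combining (union): the regions partially overlap — summed areas 685.89 mm² minus the doubly-counted overlap 74.91 mm² gives 610.98 mm² — area = 610.98 mm². Overall, the cross-section is a single solid region. Net area = 610.98 mm².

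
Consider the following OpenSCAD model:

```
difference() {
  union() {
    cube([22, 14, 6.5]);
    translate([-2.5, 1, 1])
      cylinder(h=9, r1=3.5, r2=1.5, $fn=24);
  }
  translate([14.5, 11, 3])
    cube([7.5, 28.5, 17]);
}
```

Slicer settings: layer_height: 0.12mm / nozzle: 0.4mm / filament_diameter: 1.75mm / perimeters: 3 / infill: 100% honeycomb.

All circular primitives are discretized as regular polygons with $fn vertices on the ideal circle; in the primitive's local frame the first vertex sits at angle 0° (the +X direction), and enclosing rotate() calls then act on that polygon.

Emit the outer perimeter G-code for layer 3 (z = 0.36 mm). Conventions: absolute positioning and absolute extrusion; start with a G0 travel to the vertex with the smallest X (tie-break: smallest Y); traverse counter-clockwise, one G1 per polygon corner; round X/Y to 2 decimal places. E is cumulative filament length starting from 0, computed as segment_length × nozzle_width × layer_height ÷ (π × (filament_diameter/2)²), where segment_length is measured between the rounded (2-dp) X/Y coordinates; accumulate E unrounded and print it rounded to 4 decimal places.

G0 X0.00 Y0.00 Z0.36
G1 X22.00 Y0.00 E0.4390
G1 X22.00 Y14.00 E0.7184
G1 X0.00 Y14.00 E1.1575
G1 X0.00 Y0.00 E1.4368

At z = 0.36 mm: the cube (footprint 22×14) is included at this height; the cone at (-2.5, 1) is absent (z outside [1, 10]); Merging all regions: only the 22×14 cube is present, so the union is just that shape — 1 connected region; the cube at (14.5, 11) is not intersected at this z (z outside [3, 20]); After the difference (first − rest): none of the subtracted shapes is present at this height, so that combined region is unchanged — 1 connected region. The outline is a single polygon with 4 vertices. Extrusion per mm of travel: 0.4 × 0.12 / (π × 0.875²) = 0.019956. Accumulating E over each segment gives final E = 1.4368.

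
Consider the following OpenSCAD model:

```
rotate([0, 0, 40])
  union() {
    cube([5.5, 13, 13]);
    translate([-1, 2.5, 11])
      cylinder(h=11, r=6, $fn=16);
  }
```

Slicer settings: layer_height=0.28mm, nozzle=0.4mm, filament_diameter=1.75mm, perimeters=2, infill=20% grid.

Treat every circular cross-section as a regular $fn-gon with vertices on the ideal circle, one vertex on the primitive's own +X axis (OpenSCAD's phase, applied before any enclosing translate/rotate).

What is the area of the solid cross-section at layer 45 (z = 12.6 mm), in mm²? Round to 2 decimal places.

At z = 12.6 mm: the cube (footprint 5.5×13) is included at this height (area 71.50 mm²); the cylinder at (-1, 2.5): section is a regular 16-gon, circumradius r=6 (area = (16/2)·6.000²·sin(360°/16) = 110.21 mm²); Taking the union: the regions partially overlap — summed areas 181.71 mm² minus the doubly-counted overlap 33.52 mm² gives 148.19 mm² — area = 148.19 mm²; (rotated 40° about Z; rotation is an isometry so areas/perimeters/island counts are preserved). Overall, the cross-section is a single solid region. Net area = 148.19 mm².

148.19 mm²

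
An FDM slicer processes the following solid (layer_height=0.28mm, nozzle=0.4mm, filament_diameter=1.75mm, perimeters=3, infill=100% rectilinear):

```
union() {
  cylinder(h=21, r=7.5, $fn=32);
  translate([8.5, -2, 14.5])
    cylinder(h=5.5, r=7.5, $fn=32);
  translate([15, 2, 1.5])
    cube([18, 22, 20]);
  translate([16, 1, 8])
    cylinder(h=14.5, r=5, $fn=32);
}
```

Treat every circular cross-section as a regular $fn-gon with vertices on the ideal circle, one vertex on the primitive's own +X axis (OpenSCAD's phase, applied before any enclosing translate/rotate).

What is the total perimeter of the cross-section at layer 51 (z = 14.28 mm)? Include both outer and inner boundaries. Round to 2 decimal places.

140.78 mm

At z = 14.28 mm: the r=7.5 cylinder contributes a regular 32-gon of circumradius 7.5 (perimeter = 2·32·7.500·sin(180°/32) = 47.05 mm); the cylinder at (8.5, -2) is not intersected at this z (z outside [14.5, 20]); the cube at (15, 2) is present — its section is the full 18×22 rectangle (perimeter 80.00 mm); the r=5 cylinder at (16, 1) contributes a regular 32-gon of circumradius 5 (perimeter = 2·32·5.000·sin(180°/32) = 31.37 mm); Taking the union: the regions partially overlap (shared area 18.51 mm²), so the edge portions inside another operand are dropped and the merged outline is re-measured after clipping — boundary = 140.78 mm. Overall, the cross-section has 2 separate islands. Total boundary length (outer) = 140.78 mm.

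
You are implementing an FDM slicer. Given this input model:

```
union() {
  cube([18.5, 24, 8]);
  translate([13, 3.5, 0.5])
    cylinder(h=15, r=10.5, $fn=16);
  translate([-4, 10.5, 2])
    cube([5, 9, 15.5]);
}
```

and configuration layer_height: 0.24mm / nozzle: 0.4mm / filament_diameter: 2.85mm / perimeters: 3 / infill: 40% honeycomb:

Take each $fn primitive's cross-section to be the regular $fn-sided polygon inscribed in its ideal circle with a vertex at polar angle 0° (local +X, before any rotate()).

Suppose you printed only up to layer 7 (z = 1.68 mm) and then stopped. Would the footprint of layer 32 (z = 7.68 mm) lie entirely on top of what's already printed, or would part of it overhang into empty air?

part overhangs

Compare the two slices. At z = 1.68: the 18.5×24 cube contributes its full rectangle (area 444.00 mm²); the cylinder at (13, 3.5): section is a regular 16-gon, circumradius r=10.5 (area = (16/2)·10.500²·sin(360°/16) = 337.53 mm²); the cube at (-4, 10.5) does not reach this height (z outside [2, 17.5]); Taking the union: the regions partially overlap — summed areas 781.53 mm² minus the doubly-counted overlap 193.39 mm² gives 588.14 mm² — area = 588.14 mm². At z = 7.68: the 18.5×24 cube contributes its full rectangle (area 444.00 mm²); the r=10.5 cylinder at (13, 3.5) gives a regular 16-gon of circumradius 10.5 (constant along its height) (area = (16/2)·10.500²·sin(360°/16) = 337.53 mm²); the 5×9 cube at (-4, 10.5) contributes its full rectangle (area 45.00 mm²); Taking the union: the regions partially overlap — summed areas 826.53 mm² minus the doubly-counted overlap 202.39 mm² gives 624.14 mm² — area = 624.14 mm². Checking containment: at z = 7.68 the cross-section extends beyond the z = 1.68 cross-section by about 36.00 mm².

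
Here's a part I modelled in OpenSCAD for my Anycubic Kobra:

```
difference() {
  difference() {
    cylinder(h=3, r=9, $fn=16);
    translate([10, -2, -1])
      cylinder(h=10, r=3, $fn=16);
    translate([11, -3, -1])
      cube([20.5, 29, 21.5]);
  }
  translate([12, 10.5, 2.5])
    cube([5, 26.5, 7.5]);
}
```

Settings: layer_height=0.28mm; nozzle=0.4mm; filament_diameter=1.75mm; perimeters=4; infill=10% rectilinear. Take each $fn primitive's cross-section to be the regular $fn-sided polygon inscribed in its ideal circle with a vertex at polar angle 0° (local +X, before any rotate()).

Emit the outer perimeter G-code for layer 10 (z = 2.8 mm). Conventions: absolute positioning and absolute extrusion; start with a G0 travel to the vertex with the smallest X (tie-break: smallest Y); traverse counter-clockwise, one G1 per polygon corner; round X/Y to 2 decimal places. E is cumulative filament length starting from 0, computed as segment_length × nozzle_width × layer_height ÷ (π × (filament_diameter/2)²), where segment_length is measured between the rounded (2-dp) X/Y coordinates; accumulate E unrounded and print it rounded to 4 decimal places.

G0 X-9.00 Y0.00 Z2.80
G1 X-8.31 Y-3.44 E0.1634
G1 X-6.36 Y-6.36 E0.3269
G1 X-3.44 Y-8.31 E0.4904
G1 X0.00 Y-9.00 E0.6537
G1 X3.44 Y-8.31 E0.8171
G1 X6.36 Y-6.36 E0.9806
G1 X7.87 Y-4.11 E1.1068
G1 X7.23 Y-3.15 E1.1605
G1 X7.00 Y-2.00 E1.2151
G1 X7.23 Y-0.85 E1.2697
G1 X7.88 Y0.12 E1.3241
G1 X8.85 Y0.77 E1.3785
G1 X8.31 Y3.44 E1.5053
G1 X6.36 Y6.36 E1.6688
G1 X3.44 Y8.31 E1.8323
G1 X0.00 Y9.00 E1.9957
G1 X-3.44 Y8.31 E2.1591
G1 X-6.36 Y6.36 E2.3226
G1 X-8.31 Y3.44 E2.4861
G1 X-9.00 Y0.00 E2.6494

At z = 2.8 mm: the cylinder: section is a regular 16-gon, circumradius r=9; the cylinder at (10, -2): section is a regular 16-gon, circumradius r=3; the cube at (11, -3) (footprint 20.5×29) is included at this height; Taking the first minus the rest: starting from the r=9 cylinder, the r=3 cylinder at (10, -2) partially overlaps it — only the 5.70 mm² overlap (of its 27.55 mm²) is removed, clipping the outline; the 20.5×29 cube at (11, -3) misses the remaining region (no effect) — 1 connected region; the cube at (12, 10.5) (footprint 5×26.5) is included at this height; Taking the first minus the rest: starting from the result so far, the 5×26.5 cube at (12, 10.5) misses the remaining region (no effect) — 1 connected region. The outline is a single polygon with 20 vertices. Extrusion per mm of travel: 0.4 × 0.28 / (π × 0.875²) = 0.046564. Accumulating E over each segment gives final E = 2.6494.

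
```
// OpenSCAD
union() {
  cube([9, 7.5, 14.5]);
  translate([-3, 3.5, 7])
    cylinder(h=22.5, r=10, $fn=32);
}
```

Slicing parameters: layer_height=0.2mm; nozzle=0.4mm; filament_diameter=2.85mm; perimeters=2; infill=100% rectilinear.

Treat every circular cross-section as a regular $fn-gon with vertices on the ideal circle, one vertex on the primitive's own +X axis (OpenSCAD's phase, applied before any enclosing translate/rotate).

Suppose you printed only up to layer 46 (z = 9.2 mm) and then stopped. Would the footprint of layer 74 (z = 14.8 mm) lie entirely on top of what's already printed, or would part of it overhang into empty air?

Compare the two slices. At z = 9.2: the cube is present — its section is the full 9×7.5 rectangle (area 67.50 mm²); the r=10 cylinder at (-3, 3.5) contributes a regular 32-gon of circumradius 10 (area = (32/2)·10.000²·sin(360°/32) = 312.14 mm²); Combining (union): the regions partially overlap — summed areas 379.64 mm² minus the doubly-counted overlap 50.43 mm² gives 329.22 mm² — area = 329.22 mm². At z = 14.8: the cube is not intersected at this z (z outside [0, 14.5]); the r=10 cylinder at (-3, 3.5) contributes a regular 32-gon of circumradius 10 (area = (32/2)·10.000²·sin(360°/32) = 312.14 mm²); Merging all regions: only the r=10 cylinder at (-3, 3.5) is present, so the union is just that shape — area = 312.14 mm². Checking containment: the cross-section at z = 14.8 is a subset of the cross-section at z = 9.2.

entirely on top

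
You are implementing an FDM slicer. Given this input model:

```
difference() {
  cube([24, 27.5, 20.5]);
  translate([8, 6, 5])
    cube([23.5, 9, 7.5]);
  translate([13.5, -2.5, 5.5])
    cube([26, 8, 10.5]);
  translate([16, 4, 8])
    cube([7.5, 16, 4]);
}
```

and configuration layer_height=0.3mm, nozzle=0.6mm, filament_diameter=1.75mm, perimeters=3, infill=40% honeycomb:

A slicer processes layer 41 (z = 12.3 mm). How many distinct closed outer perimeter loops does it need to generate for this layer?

1

At z = 12.3 mm: the cube is present — its section is the full 24×27.5 rectangle; the 23.5×9 cube at (8, 6) contributes its full rectangle; the cube at (13.5, -2.5) is present — its section is the full 26×8 rectangle; the cube at (16, 4) is absent (z outside [8, 12]); Taking the first minus the rest: starting from the 24×27.5 cube, the 23.5×9 cube at (8, 6) partially overlaps it — only the 144.00 mm² overlap (of its 211.50 mm²) is removed, clipping the outline; the 26×8 cube at (13.5, -2.5) partially overlaps it — only the 57.75 mm² overlap (of its 208.00 mm²) is removed, clipping the outline — 1 connected region. The result has 1 disconnected region.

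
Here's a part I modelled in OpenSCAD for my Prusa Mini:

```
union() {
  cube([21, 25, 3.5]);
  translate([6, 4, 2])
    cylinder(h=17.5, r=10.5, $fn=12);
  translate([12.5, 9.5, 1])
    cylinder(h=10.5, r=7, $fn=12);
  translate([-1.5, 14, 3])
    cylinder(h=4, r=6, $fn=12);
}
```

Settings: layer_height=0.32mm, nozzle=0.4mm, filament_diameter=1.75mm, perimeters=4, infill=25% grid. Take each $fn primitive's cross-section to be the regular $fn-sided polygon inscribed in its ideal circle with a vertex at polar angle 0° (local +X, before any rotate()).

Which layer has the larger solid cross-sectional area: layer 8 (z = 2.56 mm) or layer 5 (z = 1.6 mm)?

layer 8 (z = 2.56 mm)

Layer 8 (z = 2.56): the 21×25 cube contributes its full rectangle (area 525.00 mm²); the cylinder at (6, 4): section is a regular 12-gon, circumradius r=10.5 (area = (12/2)·10.500²·sin(360°/12) = 330.75 mm²); the r=7 cylinder at (12.5, 9.5) contributes a regular 12-gon of circumradius 7 (area = (12/2)·7.000²·sin(360°/12) = 147.00 mm²); the cylinder at (-1.5, 14) is not intersected at this z (z outside [3, 7]); Combining (union): the regions partially overlap — summed areas 1002.75 mm² minus the doubly-counted overlap 351.51 mm² gives 651.24 mm² — area = 651.24 mm². So its area = 651.24 mm². Layer 5 (z = 1.6): the 21×25 cube contributes its full rectangle (area 525.00 mm²); the cylinder at (6, 4) does not reach this height (z outside [2, 19.5]); the r=7 cylinder at (12.5, 9.5) gives a regular 12-gon of circumradius 7 (constant along its height) (area = (12/2)·7.000²·sin(360°/12) = 147.00 mm²); the cylinder at (-1.5, 14) does not reach this height (z outside [3, 7]); Taking the union: the r=7 cylinder at (12.5, 9.5) lies entirely inside the 21×25 cube, so the union is just the 21×25 cube — area = 525.00 mm². So its area = 525.00 mm². Layer 8 is larger (651.24 vs 525.00 mm²).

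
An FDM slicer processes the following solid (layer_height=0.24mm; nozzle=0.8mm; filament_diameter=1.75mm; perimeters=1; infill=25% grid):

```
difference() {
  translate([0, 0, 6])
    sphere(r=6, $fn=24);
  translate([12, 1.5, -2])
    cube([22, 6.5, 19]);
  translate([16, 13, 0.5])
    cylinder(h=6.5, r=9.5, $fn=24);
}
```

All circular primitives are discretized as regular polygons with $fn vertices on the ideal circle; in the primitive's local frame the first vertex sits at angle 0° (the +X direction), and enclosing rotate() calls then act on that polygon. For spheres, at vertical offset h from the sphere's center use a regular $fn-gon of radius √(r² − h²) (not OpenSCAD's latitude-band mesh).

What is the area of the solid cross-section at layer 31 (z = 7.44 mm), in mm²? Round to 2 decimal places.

105.37 mm²

At z = 7.44 mm: the sphere: section is a regular 24-gon, circumradius = √(r²−h²) = √(6²−1.44²) = 5.825 (area = (24/2)·5.825²·sin(360°/24) = 105.37 mm²); the 22×6.5 cube at (12, 1.5) contributes its full rectangle (area 143.00 mm²); the cylinder at (16, 13) is not intersected at this z (z outside [0.5, 7]); Subtracting the remaining from the first: starting from the r=6 sphere (105.37 mm²), the 22×6.5 cube at (12, 1.5) misses the remaining region (no effect) — area = 105.37 mm². Overall, the cross-section is a single solid region. Net area = 105.37 mm².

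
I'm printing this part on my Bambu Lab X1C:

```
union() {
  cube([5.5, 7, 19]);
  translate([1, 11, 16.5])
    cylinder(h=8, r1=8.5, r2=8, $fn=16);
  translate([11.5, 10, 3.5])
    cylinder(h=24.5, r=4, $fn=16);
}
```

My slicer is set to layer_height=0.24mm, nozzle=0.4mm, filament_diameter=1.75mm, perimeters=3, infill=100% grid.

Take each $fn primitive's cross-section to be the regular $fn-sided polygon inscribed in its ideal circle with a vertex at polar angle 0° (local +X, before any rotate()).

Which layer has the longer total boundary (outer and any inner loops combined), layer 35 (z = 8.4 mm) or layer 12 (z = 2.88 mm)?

layer 35 (z = 8.4 mm)

Layer 35 (z = 8.4): the 5.5×7 cube contributes its full rectangle (perimeter 25.00 mm); the cone at (1, 11) does not reach this height (z outside [16.5, 24.5]); the r=4 cylinder at (11.5, 10) contributes a regular 16-gon of circumradius 4 (perimeter = 2·16·4.000·sin(180°/16) = 24.97 mm); Combining (union): the 2 present regions are separate (no shared area or edge), so areas and boundary lengths simply add and each stays a separate island — boundary = 49.97 mm. So its perimeter = 49.97 mm. Layer 12 (z = 2.88): the cube (footprint 5.5×7) is included at this height (perimeter 25.00 mm); the cone at (1, 11) is absent (z outside [16.5, 24.5]); the cylinder at (11.5, 10) does not reach this height (z outside [3.5, 28]); Merging all regions: only the 5.5×7 cube is present, so the union is just that shape — boundary = 25.00 mm. So its perimeter = 25.00 mm. Layer 35 is larger (49.97 vs 25.00 mm).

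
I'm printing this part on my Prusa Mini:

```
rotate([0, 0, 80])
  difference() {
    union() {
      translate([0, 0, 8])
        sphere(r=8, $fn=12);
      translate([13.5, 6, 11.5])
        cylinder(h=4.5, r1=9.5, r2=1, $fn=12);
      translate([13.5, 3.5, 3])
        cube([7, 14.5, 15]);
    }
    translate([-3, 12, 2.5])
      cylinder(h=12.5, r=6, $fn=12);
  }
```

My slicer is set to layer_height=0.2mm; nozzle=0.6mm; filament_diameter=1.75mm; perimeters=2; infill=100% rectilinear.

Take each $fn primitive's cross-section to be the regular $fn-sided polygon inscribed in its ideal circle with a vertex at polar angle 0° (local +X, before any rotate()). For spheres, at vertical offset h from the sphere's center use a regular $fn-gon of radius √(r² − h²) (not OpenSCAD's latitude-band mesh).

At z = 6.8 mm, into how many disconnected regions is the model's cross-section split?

At z = 6.8 mm: the sphere: section is a regular 12-gon, circumradius = √(r²−h²) = √(8²−1.2²) = 7.909; the cone at (13.5, 6) is not intersected at this z (z outside [11.5, 16]); the cube at (13.5, 3.5) (footprint 7×14.5) is included at this height; Taking the union: the 2 present regions are separate (no shared area or edge), so areas and boundary lengths simply add and each stays a separate island — 2 connected regions; the r=6 cylinder at (-3, 12) contributes a regular 12-gon of circumradius 6; Subtracting the remaining from the first: starting from the result so far, the r=6 cylinder at (-3, 12) partially overlaps it — only the 4.75 mm² overlap (of its 108.00 mm²) is removed, clipping the outline — 2 connected regions; (whole slice rotated 80° about Z — lengths, areas and connectivity unchanged). The result has 2 disconnected regions.

2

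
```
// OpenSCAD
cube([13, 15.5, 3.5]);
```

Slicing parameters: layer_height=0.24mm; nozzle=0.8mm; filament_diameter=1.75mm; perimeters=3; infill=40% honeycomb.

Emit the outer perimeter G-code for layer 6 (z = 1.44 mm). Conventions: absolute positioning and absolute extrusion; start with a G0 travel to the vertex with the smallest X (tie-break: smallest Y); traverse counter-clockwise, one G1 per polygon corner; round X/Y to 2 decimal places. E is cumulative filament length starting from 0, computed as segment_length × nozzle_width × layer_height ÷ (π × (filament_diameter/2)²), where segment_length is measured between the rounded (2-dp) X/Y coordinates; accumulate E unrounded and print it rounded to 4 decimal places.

G0 X0.00 Y0.00 Z1.44
G1 X13.00 Y0.00 E1.0377
G1 X13.00 Y15.50 E2.2750
G1 X0.00 Y15.50 E3.3127
G1 X0.00 Y0.00 E4.5500

At z = 1.44 mm: the 13×15.5 cube contributes its full rectangle. The outline is a single polygon with 4 vertices. Extrusion per mm of travel: 0.8 × 0.24 / (π × 0.875²) = 0.079824. Accumulating E over each segment gives final E = 4.5500.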